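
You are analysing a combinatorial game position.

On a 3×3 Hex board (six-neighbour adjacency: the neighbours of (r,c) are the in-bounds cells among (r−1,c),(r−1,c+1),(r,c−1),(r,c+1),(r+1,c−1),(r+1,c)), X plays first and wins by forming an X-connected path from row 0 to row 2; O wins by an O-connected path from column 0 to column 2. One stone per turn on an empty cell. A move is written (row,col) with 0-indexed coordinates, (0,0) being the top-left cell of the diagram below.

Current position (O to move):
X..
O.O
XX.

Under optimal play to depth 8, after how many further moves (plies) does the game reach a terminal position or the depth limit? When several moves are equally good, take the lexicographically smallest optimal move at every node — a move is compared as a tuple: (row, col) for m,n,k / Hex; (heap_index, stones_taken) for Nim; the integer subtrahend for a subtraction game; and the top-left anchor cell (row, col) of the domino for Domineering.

PV length from [X../O.O/XX.]: 3 plies

[X../O.O/XX.] O move#1: (0,1):+1/XO./O.O/XX.*, (0,2):+1/X.O/O.O/XX., (1,1):+1/X../OOO/XX., (2,2):-1/X../O.O/XXO
[XO./O.O/XX.] X move#2: (0,2):-1/XOX/O.O/XX.*, (1,1):-1/XO./OXO/XX., (2,2):-1/XO./O.O/XXX
[XOX/O.O/XX.] O move#3: (1,1):+1/XOX/OOO/XX.*, (2,2):-1/XOX/O.O/XXO
[XOX/OOO/XX.] end (terminal -1, X#4); searched X../O.O/XX. to 8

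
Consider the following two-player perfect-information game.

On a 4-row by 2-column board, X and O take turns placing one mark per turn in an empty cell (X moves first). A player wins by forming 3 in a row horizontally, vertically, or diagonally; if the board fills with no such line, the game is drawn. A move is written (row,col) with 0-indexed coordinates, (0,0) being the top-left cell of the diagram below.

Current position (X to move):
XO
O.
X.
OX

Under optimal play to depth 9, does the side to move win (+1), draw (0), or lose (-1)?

ply 1, X at XO/O./X./OX | (1,1)=+0→XO/OX/X./OX*; (2,1)=+0→XO/O./XX/OX
ply 2, O at XO/OX/X./OX | (2,1)=+0→XO/OX/XO/OX*
ply 3: XO/OX/XO/OX is terminal +0 (X); from XO/O./X./OX depth 9

value(XO/O./X./OX, X) = 0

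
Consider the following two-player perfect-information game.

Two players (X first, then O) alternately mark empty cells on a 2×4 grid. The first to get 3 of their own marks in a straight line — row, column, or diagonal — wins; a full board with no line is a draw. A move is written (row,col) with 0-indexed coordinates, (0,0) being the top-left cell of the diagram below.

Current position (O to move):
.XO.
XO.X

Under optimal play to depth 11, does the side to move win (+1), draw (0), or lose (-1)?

value(.XO./XO.X, O) = 0

[.XO./XO.X] O move#1: (0,0):+0/OXO./XO.X*, (0,3):+0/.XOO/XO.X, (1,2):+0/.XO./XOOX
[OXO./XO.X] X move#2: (0,3):+0/OXOX/XO.X*, (1,2):+0/OXO./XOXX
[OXOX/XO.X] O move#3: (1,2):+0/OXOX/XOOX*
[OXOX/XOOX] end (terminal +0, X#4); searched .XO./XO.X to 11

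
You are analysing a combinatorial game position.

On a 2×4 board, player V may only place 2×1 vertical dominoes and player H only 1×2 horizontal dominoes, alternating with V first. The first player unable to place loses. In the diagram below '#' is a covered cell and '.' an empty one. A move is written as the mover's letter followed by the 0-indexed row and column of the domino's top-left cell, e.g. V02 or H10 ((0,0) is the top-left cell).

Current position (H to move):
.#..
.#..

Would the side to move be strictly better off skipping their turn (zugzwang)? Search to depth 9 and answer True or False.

[.#../.#..] H move#1: H02:+1/.###/.#..*, H12:+1/.#../.###
[.###/.#..] V move#2: V00:-1/####/##..*
[####/##..] H move#3: H12:+1/####/####*
[####/####] end (terminal -1, V#4); searched .#../.#.. to 9
pass branch (V moves first from the same position):
  | [.#../.#..] V move#1: V00:-1/##../##.., V02:+1/.##./.##.*, V03:+1/.#.#/.#.#
  | [.##./.##.] end (terminal -1, H#2); searched .#../.#.. to 9
H moving scores +1; H passing scores -1

zugzwang(.#../.#.., H) = False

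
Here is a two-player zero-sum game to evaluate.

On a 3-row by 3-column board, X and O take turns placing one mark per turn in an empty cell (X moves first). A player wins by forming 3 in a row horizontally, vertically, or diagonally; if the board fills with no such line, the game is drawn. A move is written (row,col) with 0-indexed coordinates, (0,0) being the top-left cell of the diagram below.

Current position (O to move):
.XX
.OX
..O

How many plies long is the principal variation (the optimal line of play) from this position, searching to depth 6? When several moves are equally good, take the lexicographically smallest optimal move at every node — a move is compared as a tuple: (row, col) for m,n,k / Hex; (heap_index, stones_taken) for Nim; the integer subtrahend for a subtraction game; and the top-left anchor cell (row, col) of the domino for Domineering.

p1 O@[.XX/.OX/..O]: (0,0)[OXX/.OX/..O]+1* (1,0)[.XX/OOX/..O]-1 (2,0)[.XX/.OX/O.O]-1 (2,1)[.XX/.OX/.OO]-1
p2 X@[OXX/.OX/..O] terminal -1; root [.XX/.OX/..O] d6

PV length from [.XX/.OX/..O]: 1 ply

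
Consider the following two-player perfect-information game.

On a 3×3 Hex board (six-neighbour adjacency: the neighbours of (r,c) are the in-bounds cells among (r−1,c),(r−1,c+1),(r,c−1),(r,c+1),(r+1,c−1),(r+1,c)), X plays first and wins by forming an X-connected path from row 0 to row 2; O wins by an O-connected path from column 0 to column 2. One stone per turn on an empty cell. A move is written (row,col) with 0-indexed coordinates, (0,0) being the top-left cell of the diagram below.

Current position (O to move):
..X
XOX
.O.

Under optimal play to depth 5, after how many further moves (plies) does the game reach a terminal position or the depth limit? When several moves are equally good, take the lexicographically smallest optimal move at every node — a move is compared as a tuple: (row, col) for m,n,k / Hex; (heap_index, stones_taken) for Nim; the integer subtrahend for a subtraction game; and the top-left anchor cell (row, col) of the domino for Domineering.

ply 1, O at ..X/XOX/.O. | (0,0)=-1→O.X/XOX/.O.*; (0,1)=-1→.OX/XOX/.O.; (2,0)=-1→..X/XOX/OO.; (2,2)=-1→..X/XOX/.OO
ply 2, X at O.X/XOX/.O. | (0,1)=+1→OXX/XOX/.O.*; (2,0)=+1→O.X/XOX/XO.; (2,2)=+1→O.X/XOX/.OX
ply 3, O at OXX/XOX/.O. | (2,0)=-1→OXX/XOX/OO.*; (2,2)=-1→OXX/XOX/.OO
ply 4, X at OXX/XOX/OO. | (2,2)=+1→OXX/XOX/OOX*
ply 5: OXX/XOX/OOX is terminal -1 (O); from ..X/XOX/.O. depth 5

PV length from [..X/XOX/.O.]: 4 plies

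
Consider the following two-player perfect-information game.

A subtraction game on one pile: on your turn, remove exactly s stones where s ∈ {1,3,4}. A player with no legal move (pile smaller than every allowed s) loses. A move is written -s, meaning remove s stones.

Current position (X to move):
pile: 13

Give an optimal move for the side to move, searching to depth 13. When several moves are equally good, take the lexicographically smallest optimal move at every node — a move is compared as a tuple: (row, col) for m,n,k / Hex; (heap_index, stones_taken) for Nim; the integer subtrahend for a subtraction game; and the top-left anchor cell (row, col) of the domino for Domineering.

X's best at [13]: -4

ply 1, X at 13 | -1=-1→12; -3=-1→10; -4=+1→9*
ply 2, O at 9 | -1=-1→8*; -3=-1→6; -4=-1→5
ply 3, X at 8 | -1=+1→7*; -3=-1→5; -4=-1→4
ply 4, O at 7 | -1=-1→6*; -3=-1→4; -4=-1→3
ply 5, X at 6 | -1=-1→5; -3=-1→3; -4=+1→2*
ply 6, O at 2 | -1=-1→1*
ply 7, X at 1 | -1=+1→0*
ply 8: 0 is terminal -1 (O); from 13 depth 13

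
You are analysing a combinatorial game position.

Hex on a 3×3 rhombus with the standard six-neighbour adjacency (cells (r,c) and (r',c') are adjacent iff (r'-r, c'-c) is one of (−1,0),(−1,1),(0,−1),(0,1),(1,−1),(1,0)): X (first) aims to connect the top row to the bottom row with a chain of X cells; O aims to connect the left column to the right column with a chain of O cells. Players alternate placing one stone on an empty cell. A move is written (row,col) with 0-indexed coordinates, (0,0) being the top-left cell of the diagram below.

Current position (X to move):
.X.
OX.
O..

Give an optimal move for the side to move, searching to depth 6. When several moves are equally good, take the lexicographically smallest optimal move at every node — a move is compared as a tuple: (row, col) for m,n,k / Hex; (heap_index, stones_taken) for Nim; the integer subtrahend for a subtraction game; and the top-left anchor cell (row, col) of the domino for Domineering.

p1 X@[.X./OX./O..]: (0,0)[XX./OX./O..]-1 (0,2)[.XX/OX./O..]-1 (1,2)[.X./OXX/O..]+1* (2,1)[.X./OX./OX.]+1 (2,2)[.X./OX./O.X]+1
p2 O@[.X./OXX/O..]: (0,0)[OX./OXX/O..]-1* (0,2)[.XO/OXX/O..]-1 (2,1)[.X./OXX/OO.]-1 (2,2)[.X./OXX/O.O]-1
p3 X@[OX./OXX/O..]: (0,2)[OXX/OXX/O..]+1* (2,1)[OX./OXX/OX.]+1 (2,2)[OX./OXX/O.X]+1
p4 O@[OXX/OXX/O..]: (2,1)[OXX/OXX/OO.]-1* (2,2)[OXX/OXX/O.O]-1
p5 X@[OXX/OXX/OO.]: (2,2)[OXX/OXX/OOX]+1*
p6 O@[OXX/OXX/OOX] terminal -1; root [.X./OX./O..] d6

X's best at [.X./OX./O..]: (1,2)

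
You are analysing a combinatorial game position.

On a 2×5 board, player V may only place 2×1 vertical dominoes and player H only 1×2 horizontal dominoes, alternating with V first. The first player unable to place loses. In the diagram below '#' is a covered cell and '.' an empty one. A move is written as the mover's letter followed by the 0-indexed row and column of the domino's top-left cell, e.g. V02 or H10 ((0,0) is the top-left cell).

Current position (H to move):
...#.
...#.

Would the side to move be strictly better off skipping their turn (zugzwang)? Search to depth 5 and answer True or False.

zugzwang(...#./...#., H) = False

[...#./...#.] H move#1: H00:-1/##.#./...#.*, H01:-1/.###./...#., H10:-1/...#./##.#., H11:-1/...#./.###.
[##.#./...#.] V move#2: V02:+1/####./..##.*, V04:-1/##.##/...##
[####./..##.] H move#3: H10:-1/####./####.*
[####./####.] V move#4: V04:+1/#####/#####*
[#####/#####] end (terminal -1, H#5); searched ...#./...#. to 5
if H skipped the turn, V would face:
~ [...#./...#.] V move#1: V00:-1/#..#./#..#., V01:+1/.#.#./.#.#.*, V02:-1/..##./..##., V04:-1/...##/...##
~ [.#.#./.#.#.] end (terminal -1, H#2); searched ...#./...#. to 5
compare (H): move=-1 vs pass=-1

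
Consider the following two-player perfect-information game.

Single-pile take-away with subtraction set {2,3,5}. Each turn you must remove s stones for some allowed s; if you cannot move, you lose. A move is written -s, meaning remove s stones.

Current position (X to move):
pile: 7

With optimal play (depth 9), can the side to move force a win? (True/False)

X winning at [7]: False

ply 1, X at 7 | -2=-1→5*; -3=-1→4; -5=-1→2
ply 2, O at 5 | -2=-1→3; -3=-1→2; -5=+1→0*
ply 3: 0 is terminal -1 (X); from 7 depth 9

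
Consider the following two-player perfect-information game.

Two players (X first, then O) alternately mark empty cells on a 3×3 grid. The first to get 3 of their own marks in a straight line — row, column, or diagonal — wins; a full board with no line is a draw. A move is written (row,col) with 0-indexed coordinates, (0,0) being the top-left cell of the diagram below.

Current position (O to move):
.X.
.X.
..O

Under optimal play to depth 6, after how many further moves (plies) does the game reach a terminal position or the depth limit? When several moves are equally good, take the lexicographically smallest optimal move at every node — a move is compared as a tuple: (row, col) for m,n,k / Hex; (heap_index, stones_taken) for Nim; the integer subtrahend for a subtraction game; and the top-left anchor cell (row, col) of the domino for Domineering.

PV length from [.X./.X./..O]: 6 plies

p1 O@[.X./.X./..O]: (0,0)[OX./.X./..O]-1 (0,2)[.XO/.X./..O]-1 (1,0)[.X./OX./..O]-1 (1,2)[.X./.XO/..O]-1 (2,0)[.X./.X./O.O]-1 (2,1)[.X./.X./.OO]+0*
p2 X@[.X./.X./.OO]: (0,0)[XX./.X./.OO]-1 (0,2)[.XX/.X./.OO]-1 (1,0)[.X./XX./.OO]-1 (1,2)[.X./.XX/.OO]-1 (2,0)[.X./.X./XOO]+0*
p3 O@[.X./.X./XOO]: (0,0)[OX./.X./XOO]-1 (0,2)[.XO/.X./XOO]+0* (1,0)[.X./OX./XOO]-1 (1,2)[.X./.XO/XOO]-1
p4 X@[.XO/.X./XOO]: (0,0)[XXO/.X./XOO]-1 (1,0)[.XO/XX./XOO]-1 (1,2)[.XO/.XX/XOO]+0*
p5 O@[.XO/.XX/XOO]: (0,0)[OXO/.XX/XOO]-1 (1,0)[.XO/OXX/XOO]+0*
p6 X@[.XO/OXX/XOO]: (0,0)[XXO/OXX/XOO]+0*
p7 O@[XXO/OXX/XOO] terminal +0; root [.X./.X./..O] d6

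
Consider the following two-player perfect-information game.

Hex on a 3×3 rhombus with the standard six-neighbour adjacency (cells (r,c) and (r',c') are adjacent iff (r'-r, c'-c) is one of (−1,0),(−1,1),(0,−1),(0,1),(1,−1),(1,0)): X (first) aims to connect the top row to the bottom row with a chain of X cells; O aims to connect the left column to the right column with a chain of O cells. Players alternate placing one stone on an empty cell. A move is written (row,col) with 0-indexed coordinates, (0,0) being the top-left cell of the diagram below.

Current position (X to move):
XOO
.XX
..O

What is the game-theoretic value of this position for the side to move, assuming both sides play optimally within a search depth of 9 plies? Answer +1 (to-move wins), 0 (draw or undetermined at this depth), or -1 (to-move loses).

value(XOO/.XX/..O, X) = +1

p1 X@[XOO/.XX/..O]: (1,0)[XOO/XXX/..O]+1* (2,0)[XOO/.XX/X.O]-1 (2,1)[XOO/.XX/.XO]-1
p2 O@[XOO/XXX/..O]: (2,0)[XOO/XXX/O.O]-1* (2,1)[XOO/XXX/.OO]-1
p3 X@[XOO/XXX/O.O]: (2,1)[XOO/XXX/OXO]+1*
p4 O@[XOO/XXX/OXO] terminal -1; root [XOO/.XX/..O] d9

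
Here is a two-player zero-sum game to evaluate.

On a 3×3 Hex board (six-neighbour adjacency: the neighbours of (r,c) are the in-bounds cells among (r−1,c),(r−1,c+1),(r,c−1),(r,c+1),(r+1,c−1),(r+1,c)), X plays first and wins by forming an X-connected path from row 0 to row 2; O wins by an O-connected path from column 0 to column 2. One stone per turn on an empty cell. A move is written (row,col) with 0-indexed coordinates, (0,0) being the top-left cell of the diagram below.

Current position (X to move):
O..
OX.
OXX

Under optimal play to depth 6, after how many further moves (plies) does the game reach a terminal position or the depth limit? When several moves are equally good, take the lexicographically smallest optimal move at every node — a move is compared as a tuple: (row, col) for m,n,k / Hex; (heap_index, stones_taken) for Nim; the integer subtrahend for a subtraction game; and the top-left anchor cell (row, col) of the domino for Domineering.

PV length from [O../OX./OXX]: 1 ply

ply 1, X at O../OX./OXX | (0,1)=+1→OX./OX./OXX*; (0,2)=+1→O.X/OX./OXX; (1,2)=+1→O../OXX/OXX
ply 2: OX./OX./OXX is terminal -1 (O); from O../OX./OXX depth 6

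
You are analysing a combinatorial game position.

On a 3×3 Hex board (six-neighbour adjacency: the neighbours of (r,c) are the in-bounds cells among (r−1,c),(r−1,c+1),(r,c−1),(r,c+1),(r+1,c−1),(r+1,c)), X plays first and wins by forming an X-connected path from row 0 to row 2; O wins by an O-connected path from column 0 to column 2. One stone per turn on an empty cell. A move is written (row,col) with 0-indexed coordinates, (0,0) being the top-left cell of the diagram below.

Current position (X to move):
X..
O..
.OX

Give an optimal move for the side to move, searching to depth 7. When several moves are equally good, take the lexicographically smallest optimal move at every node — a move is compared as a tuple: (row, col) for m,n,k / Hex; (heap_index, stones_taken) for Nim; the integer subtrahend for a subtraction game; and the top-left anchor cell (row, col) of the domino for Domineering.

X's best at [X../O../.OX]: (1,1)

[X../O../.OX] X move#1: (0,1):-1/XX./O../.OX, (0,2):-1/X.X/O../.OX, (1,1):+1/X../OX./.OX*, (1,2):-1/X../O.X/.OX, (2,0):-1/X../O../XOX
[X../OX./.OX] O move#2: (0,1):-1/XO./OX./.OX*, (0,2):-1/X.O/OX./.OX, (1,2):-1/X../OXO/.OX, (2,0):-1/X../OX./OOX
[XO./OX./.OX] X move#3: (0,2):+1/XOX/OX./.OX*, (1,2):-1/XO./OXX/.OX, (2,0):-1/XO./OX./XOX
[XOX/OX./.OX] O move#4: (1,2):-1/XOX/OXO/.OX*, (2,0):-1/XOX/OX./OOX
[XOX/OXO/.OX] X move#5: (2,0):+1/XOX/OXO/XOX*
[XOX/OXO/XOX] end (terminal -1, O#6); searched X../O../.OX to 7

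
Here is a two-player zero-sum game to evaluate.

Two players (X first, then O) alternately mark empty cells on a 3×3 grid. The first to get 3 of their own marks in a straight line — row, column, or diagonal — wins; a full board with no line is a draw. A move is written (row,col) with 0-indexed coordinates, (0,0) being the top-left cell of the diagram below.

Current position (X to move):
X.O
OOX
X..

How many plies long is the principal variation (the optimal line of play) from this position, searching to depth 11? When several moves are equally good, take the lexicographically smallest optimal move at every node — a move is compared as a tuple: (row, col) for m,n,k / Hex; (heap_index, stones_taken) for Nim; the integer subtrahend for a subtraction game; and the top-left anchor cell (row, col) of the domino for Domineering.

PV length from [X.O/OOX/X..]: 3 plies

ply 1, X at X.O/OOX/X.. | (0,1)=+0→XXO/OOX/X..*; (2,1)=+0→X.O/OOX/XX.; (2,2)=+0→X.O/OOX/X.X
ply 2, O at XXO/OOX/X.. | (2,1)=+0→XXO/OOX/XO.*; (2,2)=+0→XXO/OOX/X.O
ply 3, X at XXO/OOX/XO. | (2,2)=+0→XXO/OOX/XOX*
ply 4: XXO/OOX/XOX is terminal +0 (O); from X.O/OOX/X.. depth 11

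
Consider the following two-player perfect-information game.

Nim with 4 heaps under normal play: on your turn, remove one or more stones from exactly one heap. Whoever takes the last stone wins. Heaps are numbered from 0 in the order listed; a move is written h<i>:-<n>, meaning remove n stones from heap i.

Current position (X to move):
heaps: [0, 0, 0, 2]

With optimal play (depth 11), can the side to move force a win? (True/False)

X winning at [(0,0,0,2)]: True

p1 X@[(0,0,0,2)]: h3:-1[(0,0,0,1)]-1 h3:-2[(0,0,0,0)]+1*
p2 O@[(0,0,0,0)] terminal -1; root [(0,0,0,2)] d11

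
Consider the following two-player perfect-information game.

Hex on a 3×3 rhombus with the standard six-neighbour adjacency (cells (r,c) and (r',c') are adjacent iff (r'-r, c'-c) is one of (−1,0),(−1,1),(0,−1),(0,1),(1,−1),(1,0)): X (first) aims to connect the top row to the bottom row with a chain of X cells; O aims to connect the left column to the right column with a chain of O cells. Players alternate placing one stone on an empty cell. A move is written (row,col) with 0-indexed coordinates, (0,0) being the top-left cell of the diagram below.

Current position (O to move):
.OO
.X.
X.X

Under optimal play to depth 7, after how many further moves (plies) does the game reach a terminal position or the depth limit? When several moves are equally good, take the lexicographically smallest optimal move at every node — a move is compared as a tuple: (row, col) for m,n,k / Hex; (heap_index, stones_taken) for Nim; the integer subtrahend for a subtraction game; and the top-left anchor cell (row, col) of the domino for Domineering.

[.OO/.X./X.X] O move#1: (0,0):+1/OOO/.X./X.X*, (1,0):+1/.OO/OX./X.X, (1,2):+1/.OO/.XO/X.X, (2,1):+1/.OO/.X./XOX
[OOO/.X./X.X] end (terminal -1, X#2); searched .OO/.X./X.X to 7

PV length from [.OO/.X./X.X]: 1 ply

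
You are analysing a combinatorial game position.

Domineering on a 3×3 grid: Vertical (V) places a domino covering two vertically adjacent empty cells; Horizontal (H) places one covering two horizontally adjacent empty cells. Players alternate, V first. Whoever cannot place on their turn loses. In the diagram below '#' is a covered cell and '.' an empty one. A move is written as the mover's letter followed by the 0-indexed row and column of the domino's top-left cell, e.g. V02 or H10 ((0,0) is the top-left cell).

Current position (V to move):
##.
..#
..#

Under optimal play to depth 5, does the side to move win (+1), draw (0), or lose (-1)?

value(##./..#/..#, V) = +1

[##./..#/..#] V move#1: V10:+1/##./#.#/#.#*, V11:+1/##./.##/.##
[##./#.#/#.#] end (terminal -1, H#2); searched ##./..#/..# to 5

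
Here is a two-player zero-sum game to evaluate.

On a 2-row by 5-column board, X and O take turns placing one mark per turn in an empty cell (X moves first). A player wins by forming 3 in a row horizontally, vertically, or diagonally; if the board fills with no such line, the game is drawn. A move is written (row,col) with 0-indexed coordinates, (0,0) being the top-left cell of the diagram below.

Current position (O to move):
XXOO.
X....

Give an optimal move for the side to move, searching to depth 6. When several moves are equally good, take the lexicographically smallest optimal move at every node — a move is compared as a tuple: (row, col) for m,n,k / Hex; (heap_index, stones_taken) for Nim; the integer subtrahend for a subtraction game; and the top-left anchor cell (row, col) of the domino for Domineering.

ply 1, O at XXOO./X.... | (0,4)=+1→XXOOO/X....*; (1,1)=+0→XXOO./XO...; (1,2)=+1→XXOO./X.O..; (1,3)=+1→XXOO./X..O.; (1,4)=+0→XXOO./X...O
ply 2: XXOOO/X.... is terminal -1 (X); from XXOO./X.... depth 6

O's best at [XXOO./X....]: (0,4)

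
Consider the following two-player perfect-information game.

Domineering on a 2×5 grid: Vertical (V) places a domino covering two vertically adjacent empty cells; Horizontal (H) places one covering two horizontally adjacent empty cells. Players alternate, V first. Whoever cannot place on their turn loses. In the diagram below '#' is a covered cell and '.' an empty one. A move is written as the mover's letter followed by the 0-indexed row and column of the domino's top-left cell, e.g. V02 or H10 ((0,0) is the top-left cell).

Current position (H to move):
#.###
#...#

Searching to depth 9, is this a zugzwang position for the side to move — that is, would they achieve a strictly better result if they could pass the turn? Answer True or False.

zugzwang(#.###/#...#, H) = False

ply 1, H at #.###/#...# | H11=+1→#.###/###.#*; H12=-1→#.###/#.###
ply 2: #.###/###.# is terminal -1 (V); from #.###/#...# depth 9
if H skipped the turn, V would face:
~ ply 1, V at #.###/#...# | V01=-1→#####/##..#*
~ ply 2, H at #####/##..# | H12=+1→#####/#####*
~ ply 3: #####/##### is terminal -1 (V); from #.###/#...# depth 9
compare (H): move=+1 vs pass=+1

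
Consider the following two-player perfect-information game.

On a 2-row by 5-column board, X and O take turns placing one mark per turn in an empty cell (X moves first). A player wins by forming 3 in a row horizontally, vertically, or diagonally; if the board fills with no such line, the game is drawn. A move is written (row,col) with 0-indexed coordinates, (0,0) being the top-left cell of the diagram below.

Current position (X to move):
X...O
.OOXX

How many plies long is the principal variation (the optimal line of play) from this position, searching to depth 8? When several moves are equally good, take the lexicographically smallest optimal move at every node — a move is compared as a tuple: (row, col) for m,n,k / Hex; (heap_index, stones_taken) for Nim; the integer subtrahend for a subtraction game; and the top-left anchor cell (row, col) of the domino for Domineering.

PV length from [X...O/.OOXX]: 4 plies

[X...O/.OOXX] X move#1: (0,1):-1/XX..O/.OOXX, (0,2):-1/X.X.O/.OOXX, (0,3):-1/X..XO/.OOXX, (1,0):+0/X...O/XOOXX*
[X...O/XOOXX] O move#2: (0,1):+0/XO..O/XOOXX*, (0,2):+0/X.O.O/XOOXX, (0,3):+0/X..OO/XOOXX
[XO..O/XOOXX] X move#3: (0,2):+0/XOX.O/XOOXX*, (0,3):+0/XO.XO/XOOXX
[XOX.O/XOOXX] O move#4: (0,3):+0/XOXOO/XOOXX*
[XOXOO/XOOXX] end (terminal +0, X#5); searched X...O/.OOXX to 8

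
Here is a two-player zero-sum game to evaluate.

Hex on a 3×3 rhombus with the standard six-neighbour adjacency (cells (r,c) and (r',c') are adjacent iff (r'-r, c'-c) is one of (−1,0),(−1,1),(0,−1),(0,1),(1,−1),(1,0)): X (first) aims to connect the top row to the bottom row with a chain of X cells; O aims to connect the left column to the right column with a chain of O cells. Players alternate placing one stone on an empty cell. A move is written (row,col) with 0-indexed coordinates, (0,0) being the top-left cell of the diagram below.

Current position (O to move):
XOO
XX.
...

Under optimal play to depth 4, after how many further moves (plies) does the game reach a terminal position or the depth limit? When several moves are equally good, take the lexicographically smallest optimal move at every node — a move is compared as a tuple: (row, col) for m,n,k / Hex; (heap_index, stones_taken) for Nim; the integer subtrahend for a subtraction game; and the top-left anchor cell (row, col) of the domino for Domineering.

PV length from [XOO/XX./...]: 2 plies

[XOO/XX./...] O move#1: (1,2):-1/XOO/XXO/...*, (2,0):-1/XOO/XX./O.., (2,1):-1/XOO/XX./.O., (2,2):-1/XOO/XX./..O
[XOO/XXO/...] X move#2: (2,0):+1/XOO/XXO/X..*, (2,1):+1/XOO/XXO/.X., (2,2):+1/XOO/XXO/..X
[XOO/XXO/X..] end (terminal -1, O#3); searched XOO/XX./... to 4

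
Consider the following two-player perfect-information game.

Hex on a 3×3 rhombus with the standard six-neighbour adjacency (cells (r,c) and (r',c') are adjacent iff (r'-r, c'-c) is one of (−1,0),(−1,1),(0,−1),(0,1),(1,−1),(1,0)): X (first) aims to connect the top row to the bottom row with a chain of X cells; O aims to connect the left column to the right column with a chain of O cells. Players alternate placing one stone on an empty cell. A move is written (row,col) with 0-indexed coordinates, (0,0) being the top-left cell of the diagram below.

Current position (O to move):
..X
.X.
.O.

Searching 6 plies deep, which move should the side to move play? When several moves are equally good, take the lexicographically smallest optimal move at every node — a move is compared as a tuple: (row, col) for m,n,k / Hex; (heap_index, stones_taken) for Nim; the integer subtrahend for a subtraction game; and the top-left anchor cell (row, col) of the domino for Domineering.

O's best at [..X/.X./.O.]: (2,0)

p1 O@[..X/.X./.O.]: (0,0)[O.X/.X./.O.]-1 (0,1)[.OX/.X./.O.]-1 (1,0)[..X/OX./.O.]-1 (1,2)[..X/.XO/.O.]-1 (2,0)[..X/.X./OO.]+1* (2,2)[..X/.X./.OO]-1
p2 X@[..X/.X./OO.]: (0,0)[X.X/.X./OO.]-1* (0,1)[.XX/.X./OO.]-1 (1,0)[..X/XX./OO.]-1 (1,2)[..X/.XX/OO.]-1 (2,2)[..X/.X./OOX]-1
p3 O@[X.X/.X./OO.]: (0,1)[XOX/.X./OO.]+1* (1,0)[X.X/OX./OO.]+1 (1,2)[X.X/.XO/OO.]+1 (2,2)[X.X/.X./OOO]+1
p4 X@[XOX/.X./OO.]: (1,0)[XOX/XX./OO.]-1* (1,2)[XOX/.XX/OO.]-1 (2,2)[XOX/.X./OOX]-1
p5 O@[XOX/XX./OO.]: (1,2)[XOX/XXO/OO.]+1* (2,2)[XOX/XX./OOO]+1
p6 X@[XOX/XXO/OO.] terminal -1; root [..X/.X./.O.] d6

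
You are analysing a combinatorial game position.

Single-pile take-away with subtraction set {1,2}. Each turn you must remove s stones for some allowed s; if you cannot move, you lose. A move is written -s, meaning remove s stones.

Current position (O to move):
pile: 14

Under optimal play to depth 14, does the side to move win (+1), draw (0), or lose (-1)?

ply 1, O at 14 | -1=-1→13; -2=+1→12*
ply 2, X at 12 | -1=-1→11*; -2=-1→10
ply 3, O at 11 | -1=-1→10; -2=+1→9*
ply 4, X at 9 | -1=-1→8*; -2=-1→7
ply 5, O at 8 | -1=-1→7; -2=+1→6*
ply 6, X at 6 | -1=-1→5*; -2=-1→4
ply 7, O at 5 | -1=-1→4; -2=+1→3*
ply 8, X at 3 | -1=-1→2*; -2=-1→1
ply 9, O at 2 | -1=-1→1; -2=+1→0*
ply 10: 0 is terminal -1 (X); from 14 depth 14

value(14, O) = +1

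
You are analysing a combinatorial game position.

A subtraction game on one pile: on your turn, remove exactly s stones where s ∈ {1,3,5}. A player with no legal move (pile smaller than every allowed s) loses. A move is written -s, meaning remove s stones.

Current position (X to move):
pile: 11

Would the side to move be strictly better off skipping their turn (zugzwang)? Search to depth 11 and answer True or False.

p1 X@[11]: -1[10]+1* -3[8]+1 -5[6]+1
p2 O@[10]: -1[9]-1* -3[7]-1 -5[5]-1
p3 X@[9]: -1[8]+1* -3[6]+1 -5[4]+1
p4 O@[8]: -1[7]-1* -3[5]-1 -5[3]-1
p5 X@[7]: -1[6]+1* -3[4]+1 -5[2]+1
p6 O@[6]: -1[5]-1* -3[3]-1 -5[1]-1
p7 X@[5]: -1[4]+1* -3[2]+1 -5[0]+1
p8 O@[4]: -1[3]-1* -3[1]-1
p9 X@[3]: -1[2]+1* -3[0]+1
p10 O@[2]: -1[1]-1*
p11 X@[1]: -1[0]+1*
p12 O@[0] terminal -1; root [11] d11
if X skipped the turn, O would face:
~ p1 O@[11]: -1[10]+1* -3[8]+1 -5[6]+1
~ p2 X@[10]: -1[9]-1* -3[7]-1 -5[5]-1
~ p3 O@[9]: -1[8]+1* -3[6]+1 -5[4]+1
~ p4 X@[8]: -1[7]-1* -3[5]-1 -5[3]-1
~ p5 O@[7]: -1[6]+1* -3[4]+1 -5[2]+1
~ p6 X@[6]: -1[5]-1* -3[3]-1 -5[1]-1
~ p7 O@[5]: -1[4]+1* -3[2]+1 -5[0]+1
~ p8 X@[4]: -1[3]-1* -3[1]-1
~ p9 O@[3]: -1[2]+1* -3[0]+1
~ p10 X@[2]: -1[1]-1*
~ p11 O@[1]: -1[0]+1*
~ p12 X@[0] terminal -1; root [11] d11
compare (X): move=+1 vs pass=-1

zugzwang(11, X) = False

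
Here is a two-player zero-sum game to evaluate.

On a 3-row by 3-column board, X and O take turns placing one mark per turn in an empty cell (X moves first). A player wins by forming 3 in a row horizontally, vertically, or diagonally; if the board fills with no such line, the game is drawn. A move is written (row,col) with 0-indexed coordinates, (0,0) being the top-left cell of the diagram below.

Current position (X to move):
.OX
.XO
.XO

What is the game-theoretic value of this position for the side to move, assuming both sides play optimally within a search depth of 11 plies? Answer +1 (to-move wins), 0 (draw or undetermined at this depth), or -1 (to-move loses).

value(.OX/.XO/.XO, X) = +1

[.OX/.XO/.XO] X move#1: (0,0):+0/XOX/.XO/.XO, (1,0):+0/.OX/XXO/.XO, (2,0):+1/.OX/.XO/XXO*
[.OX/.XO/XXO] end (terminal -1, O#2); searched .OX/.XO/.XO to 11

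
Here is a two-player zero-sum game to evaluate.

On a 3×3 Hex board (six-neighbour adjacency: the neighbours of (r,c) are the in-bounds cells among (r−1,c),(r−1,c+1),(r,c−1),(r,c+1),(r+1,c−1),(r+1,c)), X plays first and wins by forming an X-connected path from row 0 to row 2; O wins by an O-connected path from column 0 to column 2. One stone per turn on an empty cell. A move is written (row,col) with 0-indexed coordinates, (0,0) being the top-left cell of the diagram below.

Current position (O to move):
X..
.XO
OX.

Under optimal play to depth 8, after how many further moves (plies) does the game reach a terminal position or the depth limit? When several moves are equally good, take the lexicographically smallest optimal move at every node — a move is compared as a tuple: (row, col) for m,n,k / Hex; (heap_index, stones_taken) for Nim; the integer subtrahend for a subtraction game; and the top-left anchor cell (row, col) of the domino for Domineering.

ply 1, O at X../.XO/OX. | (0,1)=-1→XO./.XO/OX.*; (0,2)=-1→X.O/.XO/OX.; (1,0)=-1→X../OXO/OX.; (2,2)=-1→X../.XO/OXO
ply 2, X at XO./.XO/OX. | (0,2)=+1→XOX/.XO/OX.*; (1,0)=+1→XO./XXO/OX.; (2,2)=+1→XO./.XO/OXX
ply 3: XOX/.XO/OX. is terminal -1 (O); from X../.XO/OX. depth 8

PV length from [X../.XO/OX.]: 2 plies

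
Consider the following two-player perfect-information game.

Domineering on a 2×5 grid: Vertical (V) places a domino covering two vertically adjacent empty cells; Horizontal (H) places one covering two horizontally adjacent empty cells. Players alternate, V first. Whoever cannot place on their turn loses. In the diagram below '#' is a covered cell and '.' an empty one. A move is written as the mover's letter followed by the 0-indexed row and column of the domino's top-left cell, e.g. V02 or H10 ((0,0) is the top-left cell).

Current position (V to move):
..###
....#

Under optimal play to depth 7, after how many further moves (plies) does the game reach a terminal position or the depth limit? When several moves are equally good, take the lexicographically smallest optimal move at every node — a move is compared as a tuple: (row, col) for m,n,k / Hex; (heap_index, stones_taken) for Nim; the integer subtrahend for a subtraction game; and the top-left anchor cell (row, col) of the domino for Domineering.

PV length from [..###/....#]: 3 plies

ply 1, V at ..###/....# | V00=-1→#.###/#...#; V01=+1→.####/.#..#*
ply 2, H at .####/.#..# | H12=-1→.####/.####*
ply 3, V at .####/.#### | V00=+1→#####/#####*
ply 4: #####/##### is terminal -1 (H); from ..###/....# depth 7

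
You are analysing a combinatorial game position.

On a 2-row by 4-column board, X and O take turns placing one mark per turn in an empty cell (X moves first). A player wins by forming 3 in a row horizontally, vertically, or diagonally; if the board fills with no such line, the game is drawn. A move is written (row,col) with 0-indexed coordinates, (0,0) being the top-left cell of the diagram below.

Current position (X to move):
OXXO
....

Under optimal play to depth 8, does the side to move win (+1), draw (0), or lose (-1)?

ply 1, X at OXXO/.... | (1,0)=+0→OXXO/X...*; (1,1)=+0→OXXO/.X..; (1,2)=+0→OXXO/..X.; (1,3)=+0→OXXO/...X
ply 2, O at OXXO/X... | (1,1)=+0→OXXO/XO..*; (1,2)=+0→OXXO/X.O.; (1,3)=+0→OXXO/X..O
ply 3, X at OXXO/XO.. | (1,2)=+0→OXXO/XOX.*; (1,3)=+0→OXXO/XO.X
ply 4, O at OXXO/XOX. | (1,3)=+0→OXXO/XOXO*
ply 5: OXXO/XOXO is terminal +0 (X); from OXXO/.... depth 8

value(OXXO/...., X) = 0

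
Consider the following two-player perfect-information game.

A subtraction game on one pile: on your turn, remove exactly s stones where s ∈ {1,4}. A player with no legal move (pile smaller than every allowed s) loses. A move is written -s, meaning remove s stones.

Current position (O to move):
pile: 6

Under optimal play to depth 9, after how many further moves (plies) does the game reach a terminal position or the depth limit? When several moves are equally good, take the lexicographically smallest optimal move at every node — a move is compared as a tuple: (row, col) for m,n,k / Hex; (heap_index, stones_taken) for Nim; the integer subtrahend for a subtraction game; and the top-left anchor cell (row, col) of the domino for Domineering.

p1 O@[6]: -1[5]+1* -4[2]+1
p2 X@[5]: -1[4]-1* -4[1]-1
p3 O@[4]: -1[3]-1 -4[0]+1*
p4 X@[0] terminal -1; root [6] d9

PV length from [6]: 3 plies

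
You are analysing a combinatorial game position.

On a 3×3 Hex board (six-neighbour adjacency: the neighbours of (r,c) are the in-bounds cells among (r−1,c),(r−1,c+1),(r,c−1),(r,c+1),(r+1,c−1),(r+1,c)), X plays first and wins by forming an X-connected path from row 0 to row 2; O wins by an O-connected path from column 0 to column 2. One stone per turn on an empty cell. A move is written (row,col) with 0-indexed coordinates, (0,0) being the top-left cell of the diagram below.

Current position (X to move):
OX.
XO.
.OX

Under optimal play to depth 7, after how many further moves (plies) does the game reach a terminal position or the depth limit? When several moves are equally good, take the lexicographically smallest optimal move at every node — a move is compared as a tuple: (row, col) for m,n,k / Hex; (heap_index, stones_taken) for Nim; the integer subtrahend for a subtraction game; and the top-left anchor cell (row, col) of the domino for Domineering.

ply 1, X at OX./XO./.OX | (0,2)=+1→OXX/XO./.OX*; (1,2)=+1→OX./XOX/.OX; (2,0)=+1→OX./XO./XOX
ply 2, O at OXX/XO./.OX | (1,2)=-1→OXX/XOO/.OX*; (2,0)=-1→OXX/XO./OOX
ply 3, X at OXX/XOO/.OX | (2,0)=+1→OXX/XOO/XOX*
ply 4: OXX/XOO/XOX is terminal -1 (O); from OX./XO./.OX depth 7

PV length from [OX./XO./.OX]: 3 plies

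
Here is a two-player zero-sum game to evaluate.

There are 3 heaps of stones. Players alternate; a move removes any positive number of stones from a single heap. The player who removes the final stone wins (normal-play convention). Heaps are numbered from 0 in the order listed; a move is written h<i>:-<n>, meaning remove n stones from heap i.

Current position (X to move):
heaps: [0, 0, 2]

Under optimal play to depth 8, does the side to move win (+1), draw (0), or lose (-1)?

value((0,0,2), X) = +1

p1 X@[(0,0,2)]: h2:-1[(0,0,1)]-1 h2:-2[(0,0,0)]+1*
p2 O@[(0,0,0)] terminal -1; root [(0,0,2)] d8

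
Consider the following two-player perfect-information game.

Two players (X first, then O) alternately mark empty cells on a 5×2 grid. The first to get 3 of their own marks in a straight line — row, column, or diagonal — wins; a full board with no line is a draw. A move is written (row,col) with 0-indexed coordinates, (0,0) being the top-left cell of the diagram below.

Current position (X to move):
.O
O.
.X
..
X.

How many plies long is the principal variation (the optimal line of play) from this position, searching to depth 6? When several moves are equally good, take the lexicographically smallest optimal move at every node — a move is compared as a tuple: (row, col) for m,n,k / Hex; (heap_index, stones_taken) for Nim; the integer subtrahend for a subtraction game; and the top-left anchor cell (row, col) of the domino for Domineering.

PV length from [.O/O./.X/../X.]: 5 plies

p1 X@[.O/O./.X/../X.]: (0,0)[XO/O./.X/../X.]+0 (1,1)[.O/OX/.X/../X.]+0 (2,0)[.O/O./XX/../X.]+1* (3,0)[.O/O./.X/X./X.]+0 (3,1)[.O/O./.X/.X/X.]+1 (4,1)[.O/O./.X/../XX]+0
p2 O@[.O/O./XX/../X.]: (0,0)[OO/O./XX/../X.]-1* (1,1)[.O/OO/XX/../X.]-1 (3,0)[.O/O./XX/O./X.]-1 (3,1)[.O/O./XX/.O/X.]-1 (4,1)[.O/O./XX/../XO]-1
p3 X@[OO/O./XX/../X.]: (1,1)[OO/OX/XX/../X.]+1* (3,0)[OO/O./XX/X./X.]+1 (3,1)[OO/O./XX/.X/X.]+1 (4,1)[OO/O./XX/../XX]+1
p4 O@[OO/OX/XX/../X.]: (3,0)[OO/OX/XX/O./X.]-1* (3,1)[OO/OX/XX/.O/X.]-1 (4,1)[OO/OX/XX/../XO]-1
p5 X@[OO/OX/XX/O./X.]: (3,1)[OO/OX/XX/OX/X.]+1* (4,1)[OO/OX/XX/O./XX]+0
p6 O@[OO/OX/XX/OX/X.] terminal -1; root [.O/O./.X/../X.] d6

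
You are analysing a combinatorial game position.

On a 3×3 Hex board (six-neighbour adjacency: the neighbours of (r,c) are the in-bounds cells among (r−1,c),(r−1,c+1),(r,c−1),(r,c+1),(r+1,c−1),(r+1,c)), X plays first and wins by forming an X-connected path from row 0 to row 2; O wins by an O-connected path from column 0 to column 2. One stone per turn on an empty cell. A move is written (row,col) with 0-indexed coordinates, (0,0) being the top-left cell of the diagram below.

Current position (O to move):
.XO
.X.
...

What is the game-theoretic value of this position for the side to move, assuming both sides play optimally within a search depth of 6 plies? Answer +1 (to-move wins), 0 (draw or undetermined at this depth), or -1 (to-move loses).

value(.XO/.X./..., O) = -1

ply 1, O at .XO/.X./... | (0,0)=-1→OXO/.X./...*; (1,0)=-1→.XO/OX./...; (1,2)=-1→.XO/.XO/...; (2,0)=-1→.XO/.X./O..; (2,1)=-1→.XO/.X./.O.; (2,2)=-1→.XO/.X./..O
ply 2, X at OXO/.X./... | (1,0)=+1→OXO/XX./...*; (1,2)=+1→OXO/.XX/...; (2,0)=+1→OXO/.X./X..; (2,1)=+1→OXO/.X./.X.; (2,2)=+1→OXO/.X./..X
ply 3, O at OXO/XX./... | (1,2)=-1→OXO/XXO/...*; (2,0)=-1→OXO/XX./O..; (2,1)=-1→OXO/XX./.O.; (2,2)=-1→OXO/XX./..O
ply 4, X at OXO/XXO/... | (2,0)=+1→OXO/XXO/X..*; (2,1)=+1→OXO/XXO/.X.; (2,2)=+1→OXO/XXO/..X
ply 5: OXO/XXO/X.. is terminal -1 (O); from .XO/.X./... depth 6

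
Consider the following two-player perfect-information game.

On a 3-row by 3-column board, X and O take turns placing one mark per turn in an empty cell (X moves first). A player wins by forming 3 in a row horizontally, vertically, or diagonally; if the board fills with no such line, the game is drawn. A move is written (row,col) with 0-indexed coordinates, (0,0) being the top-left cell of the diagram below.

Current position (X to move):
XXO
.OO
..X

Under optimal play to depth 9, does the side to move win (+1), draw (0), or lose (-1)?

[XXO/.OO/..X] X move#1: (1,0):-1/XXO/XOO/..X*, (2,0):-1/XXO/.OO/X.X, (2,1):-1/XXO/.OO/.XX
[XXO/XOO/..X] O move#2: (2,0):+1/XXO/XOO/O.X*, (2,1):-1/XXO/XOO/.OX
[XXO/XOO/O.X] end (terminal -1, X#3); searched XXO/.OO/..X to 9

value(XXO/.OO/..X, X) = -1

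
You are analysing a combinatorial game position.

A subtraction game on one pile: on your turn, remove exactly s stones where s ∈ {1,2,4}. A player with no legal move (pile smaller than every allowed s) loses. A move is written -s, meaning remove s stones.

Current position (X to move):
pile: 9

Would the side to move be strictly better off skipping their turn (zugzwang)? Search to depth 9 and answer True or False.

[9] X move#1: -1:-1/8*, -2:-1/7, -4:-1/5
[8] O move#2: -1:-1/7, -2:+1/6*, -4:-1/4
[6] X move#3: -1:-1/5*, -2:-1/4, -4:-1/2
[5] O move#4: -1:-1/4, -2:+1/3*, -4:-1/1
[3] X move#5: -1:-1/2*, -2:-1/1
[2] O move#6: -1:-1/1, -2:+1/0*
[0] end (terminal -1, X#7); searched 9 to 9
suppose X passes — search the same position with O to move:
pass> [9] O move#1: -1:-1/8*, -2:-1/7, -4:-1/5
pass> [8] X move#2: -1:-1/7, -2:+1/6*, -4:-1/4
pass> [6] O move#3: -1:-1/5*, -2:-1/4, -4:-1/2
pass> [5] X move#4: -1:-1/4, -2:+1/3*, -4:-1/1
pass> [3] O move#5: -1:-1/2*, -2:-1/1
pass> [2] X move#6: -1:-1/1, -2:+1/0*
pass> [0] end (terminal -1, O#7); searched 9 to 9
for X: play -1, pass +1

zugzwang(9, X) = True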